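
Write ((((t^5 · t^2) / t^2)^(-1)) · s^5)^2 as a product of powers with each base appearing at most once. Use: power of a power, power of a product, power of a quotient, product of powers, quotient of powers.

s^10·t^(-10)

((((t^5 · t^2) / t^2)^(-1)) · s^5)^2
= ((((t^5 · t^2) / t^2)^(-1))^2) · ((s^5)^2)    [power of a product]
= (((t^5 · t^2) / t^2)^(-2)) · ((s^5)^2)    [power of a power]
= (((t^5 · t^2)^(-2)) / ((t^2)^(-2))) · ((s^5)^2)    [power of a quotient]
= ((((t^5)^(-2)) · ((t^2)^(-2))) / ((t^2)^(-2))) · ((s^5)^2)    [power of a product]
= ((t^(-10) · ((t^2)^(-2))) / ((t^2)^(-2))) · ((s^5)^2)    [power of a power]
= ((t^(-10) · t^(-4)) / ((t^2)^(-2))) · ((s^5)^2)    [power of a power]
= (t^(-14) / ((t^2)^(-2))) · ((s^5)^2)    [product of powers]
= (t^(-14) / t^(-4)) · ((s^5)^2)    [power of a power]
= t^(-10) · ((s^5)^2)    [quotient of powers]
= t^(-10) · s^10    [power of a power]
= s^10·t^(-10)    [rearrange]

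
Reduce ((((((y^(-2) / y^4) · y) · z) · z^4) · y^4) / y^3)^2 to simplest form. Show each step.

((((((y^(-2) / y^4) · y) · z) · z^4) · y^4) / y^3)^2
= ((((((y^(-2) / y^4) · y) · z) · z^4) · y^4)^2) / ((y^3)^2)    [power of a quotient]
= ((((((y^(-2) / y^4) · y) · z) · z^4)^2) · ((y^4)^2)) / ((y^3)^2)    [power of a product]
= ((((((y^(-2) / y^4) · y) · z)^2) · ((z^4)^2)) · ((y^4)^2)) / ((y^3)^2)    [power of a product]
= ((((((y^(-2) / y^4) · y)^2) · (z^2)) · ((z^4)^2)) · ((y^4)^2)) / ((y^3)^2)    [power of a product]
= ((((((y^(-2) / y^4)^2) · (y^2)) · (z^2)) · ((z^4)^2)) · ((y^4)^2)) / ((y^3)^2)    [power of a product]
= (((((((y^(-2))^2) / ((y^4)^2)) · (y^2)) · (z^2)) · ((z^4)^2)) · ((y^4)^2)) / ((y^3)^2)    [power of a quotient]
= (((((y^(-4) / ((y^4)^2)) · (y^2)) · (z^2)) · ((z^4)^2)) · ((y^4)^2)) / ((y^3)^2)    [power of a power]
= (((((y^(-4) / y^8) · (y^2)) · (z^2)) · ((z^4)^2)) · ((y^4)^2)) / ((y^3)^2)    [power of a power]
= ((((y^(-12) · (y^2)) · (z^2)) · ((z^4)^2)) · ((y^4)^2)) / ((y^3)^2)    [quotient of powers]
= (((y^(-10) · (z^2)) · ((z^4)^2)) · ((y^4)^2)) / ((y^3)^2)    [product of powers]
= (((y^(-10) · z^2) · z^8) · ((y^4)^2)) / ((y^3)^2)    [power of a power]
= (((y^(-10) · z^2) · z^8) · y^8) / ((y^3)^2)    [power of a power]
= (((y^(-10) · z^2) · z^8) · y^8) / y^6    [power of a power]
= y^(-8)z^10    [quotient of powers; product of powers]

y^(-8)z^10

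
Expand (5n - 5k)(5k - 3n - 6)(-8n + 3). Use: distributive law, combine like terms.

(5n - 5k)(5k - 3n - 6)(-8n + 3)
= (25kn - 15n² - 30n - 25k² + 15kn + 30k)(-8n + 3)    [distributive law]
= (40kn - 15n² - 30n - 25k² + 30k)(-8n + 3)    [combine like terms]
= -320kn² + 120kn + 120n³ - 45n² + 240n² - 90n + 200k²n - 75k² - 240kn + 90k    [distributive law]
= -320kn² - 120kn + 120n³ + 195n² - 90n + 200k²n - 75k² + 90k    [combine like terms]

-320kn² - 120kn + 120n³ + 195n² - 90n + 200k²n - 75k² + 90k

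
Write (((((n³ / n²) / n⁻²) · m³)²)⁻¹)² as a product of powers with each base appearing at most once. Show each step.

(((((n³ / n²) / n⁻²) · m³)²)⁻¹)²
= ((((n³ / n²) / n⁻²) · m³)²)⁻²    [power of a power]
= (((n³ / n²) / n⁻²) · m³)⁻⁴    [power of a power]
= (((n³ / n²) / n⁻²)⁻⁴) · ((m³)⁻⁴)    [power of a product]
= (((n³ / n²)⁻⁴) / ((n⁻²)⁻⁴)) · ((m³)⁻⁴)    [power of a quotient]
= ((((n³)⁻⁴) / ((n²)⁻⁴)) / ((n⁻²)⁻⁴)) · ((m³)⁻⁴)    [power of a quotient]
= ((n⁻¹² / ((n²)⁻⁴)) / ((n⁻²)⁻⁴)) · ((m³)⁻⁴)    [power of a power]
= ((n⁻¹² / n⁻⁸) / ((n⁻²)⁻⁴)) · ((m³)⁻⁴)    [power of a power]
= (n⁻⁴ / ((n⁻²)⁻⁴)) · ((m³)⁻⁴)    [quotient of powers]
= (n⁻⁴ / n⁸) · ((m³)⁻⁴)    [power of a power]
= n⁻¹² · ((m³)⁻⁴)    [quotient of powers]
= n⁻¹² · m⁻¹²    [power of a power]
= m⁻¹²·n⁻¹²    [rearrange]

m⁻¹²·n⁻¹²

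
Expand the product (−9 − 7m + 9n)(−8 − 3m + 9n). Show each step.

72 + 83m − 153n + 21m^2 − 90mn + 81n^2

(−9 − 7m + 9n)(−8 − 3m + 9n)
= 72 + 27m − 81n + 56m + 21m^2 − 63mn − 72n − 27mn + 81n^2    [distributive law]
= 72 + 83m − 153n + 21m^2 − 90mn + 81n^2    [combine like terms]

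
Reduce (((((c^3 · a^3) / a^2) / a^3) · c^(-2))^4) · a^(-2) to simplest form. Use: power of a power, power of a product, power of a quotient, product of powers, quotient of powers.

(((((c^3 · a^3) / a^2) / a^3) · c^(-2))^4) · a^(-2)
= (((((c^3 · a^3) / a^2) / a^3)^4) · ((c^(-2))^4)) · a^(-2)    [power of a product]
= (((((c^3 · a^3) / a^2)^4) / ((a^3)^4)) · ((c^(-2))^4)) · a^(-2)    [power of a quotient]
= (((((c^3 · a^3)^4) / ((a^2)^4)) / ((a^3)^4)) · ((c^(-2))^4)) · a^(-2)    [power of a quotient]
= ((((((c^3)^4) · ((a^3)^4)) / ((a^2)^4)) / ((a^3)^4)) · ((c^(-2))^4)) · a^(-2)    [power of a product]
= ((((c^12 · ((a^3)^4)) / ((a^2)^4)) / ((a^3)^4)) · ((c^(-2))^4)) · a^(-2)    [power of a power]
= ((((c^12 · a^12) / ((a^2)^4)) / ((a^3)^4)) · ((c^(-2))^4)) · a^(-2)    [power of a power]
= ((((c^12 · a^12) / a^8) / ((a^3)^4)) · ((c^(-2))^4)) · a^(-2)    [power of a power]
= ((((c^12 · a^12) / a^8) / a^12) · ((c^(-2))^4)) · a^(-2)    [power of a power]
= ((((c^12 · a^12) / a^8) / a^12) · c^(-8)) · a^(-2)    [power of a power]
= a^(-10)c^4    [quotient of powers; product of powers]

a^(-10)c^4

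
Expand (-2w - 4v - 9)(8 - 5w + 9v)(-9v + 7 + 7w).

-1038vw - 301w + 273w^2 - 76vw^2 + 70w^3 - 270v^2w + 765v^2 - 143v + 324v^3 - 504

(-2w - 4v - 9)(8 - 5w + 9v)(-9v + 7 + 7w)
= (-16w + 10w^2 - 18vw - 32v + 20vw - 36v^2 - 72 + 45w - 81v)(-9v + 7 + 7w)    [distributive law]
= (29w + 10w^2 + 2vw - 113v - 36v^2 - 72)(-9v + 7 + 7w)    [combine like terms]
= -261vw + 203w + 203w^2 - 90vw^2 + 70w^2 + 70w^3 - 18v^2w + 14vw + 14vw^2 + 1017v^2 - 791v - 791vw + 324v^3 - 252v^2 - 252v^2w + 648v - 504 - 504w    [distributive law]
= -1038vw - 301w + 273w^2 - 76vw^2 + 70w^3 - 270v^2w + 765v^2 - 143v + 324v^3 - 504    [combine like terms]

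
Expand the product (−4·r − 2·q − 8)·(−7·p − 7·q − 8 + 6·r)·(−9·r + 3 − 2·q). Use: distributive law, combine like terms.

(−4·r − 2·q − 8)·(−7·p − 7·q − 8 + 6·r)·(−9·r + 3 − 2·q)
= (28·p·r + 28·q·r + 32·r − 24·r^2 + 14·p·q + 14·q^2 + 16·q − 12·q·r + 56·p + 56·q + 64 − 48·r)·(−9·r + 3 − 2·q)    [distributive law]
= (28·p·r + 16·q·r − 16·r − 24·r^2 + 14·p·q + 14·q^2 + 72·q + 56·p + 64)·(−9·r + 3 − 2·q)    [combine like terms]
= −252·p·r^2 + 84·p·r − 56·p·q·r − 144·q·r^2 + 48·q·r − 32·q^2·r + 144·r^2 − 48·r + 32·q·r + 216·r^3 − 72·r^2 + 48·q·r^2 − 126·p·q·r + 42·p·q − 28·p·q^2 − 126·q^2·r + 42·q^2 − 28·q^3 − 648·q·r + 216·q − 144·q^2 − 504·p·r + 168·p − 112·p·q − 576·r + 192 − 128·q    [distributive law]
= −252·p·r^2 − 420·p·r − 182·p·q·r − 96·q·r^2 − 568·q·r − 158·q^2·r + 72·r^2 − 624·r + 216·r^3 − 70·p·q − 28·p·q^2 − 102·q^2 − 28·q^3 + 88·q + 168·p + 192    [combine like terms]

−252·p·r^2 − 420·p·r − 182·p·q·r − 96·q·r^2 − 568·q·r − 158·q^2·r + 72·r^2 − 624·r + 216·r^3 − 70·p·q − 28·p·q^2 − 102·q^2 − 28·q^3 + 88·q + 168·p + 192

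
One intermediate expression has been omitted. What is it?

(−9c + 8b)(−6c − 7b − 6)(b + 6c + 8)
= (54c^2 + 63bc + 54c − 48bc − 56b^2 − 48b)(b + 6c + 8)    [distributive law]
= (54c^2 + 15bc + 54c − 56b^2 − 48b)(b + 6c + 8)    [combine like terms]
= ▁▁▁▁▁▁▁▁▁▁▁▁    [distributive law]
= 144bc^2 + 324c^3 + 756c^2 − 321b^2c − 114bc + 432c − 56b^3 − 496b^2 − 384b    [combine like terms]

Applying distributive law to the line above:

54bc^2 + 324c^3 + 432c^2 + 15b^2c + 90bc^2 + 120bc + 54bc + 324c^2 + 432c − 56b^3 − 336b^2c − 448b^2 − 48b^2 − 288bc − 384b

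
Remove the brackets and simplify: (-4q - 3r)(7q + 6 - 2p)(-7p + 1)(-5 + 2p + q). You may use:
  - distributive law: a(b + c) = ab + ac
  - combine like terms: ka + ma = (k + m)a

(-4q - 3r)(7q + 6 - 2p)(-7p + 1)(-5 + 2p + q)
= (-28q^2 - 24q + 8pq - 21qr - 18r + 6pr)(-7p + 1)(-5 + 2p + q)    [distributive law]
= (196pq^2 - 28q^2 + 168pq - 24q - 56p^2q + 8pq + 147pqr - 21qr + 126pr - 18r - 42p^2r + 6pr)(-5 + 2p + q)    [distributive law]
= (196pq^2 - 28q^2 + 176pq - 24q - 56p^2q + 147pqr - 21qr + 132pr - 18r - 42p^2r)(-5 + 2p + q)    [combine like terms]
= -980pq^2 + 392p^2q^2 + 196pq^3 + 140q^2 - 56pq^2 - 28q^3 - 880pq + 352p^2q + 176pq^2 + 120q - 48pq - 24q^2 + 280p^2q - 112p^3q - 56p^2q^2 - 735pqr + 294p^2qr + 147pq^2r + 105qr - 42pqr - 21q^2r - 660pr + 264p^2r + 132pqr + 90r - 36pr - 18qr + 210p^2r - 84p^3r - 42p^2qr    [distributive law]
= -860pq^2 + 336p^2q^2 + 196pq^3 + 116q^2 - 28q^3 - 928pq + 632p^2q + 120q - 112p^3q - 645pqr + 252p^2qr + 147pq^2r + 87qr - 21q^2r - 696pr + 474p^2r + 90r - 84p^3r    [combine like terms]

-860pq^2 + 336p^2q^2 + 196pq^3 + 116q^2 - 28q^3 - 928pq + 632p^2q + 120q - 112p^3q - 645pqr + 252p^2qr + 147pq^2r + 87qr - 21q^2r - 696pr + 474p^2r + 90r - 84p^3r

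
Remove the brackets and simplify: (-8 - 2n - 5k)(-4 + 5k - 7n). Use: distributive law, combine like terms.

(-8 - 2n - 5k)(-4 + 5k - 7n)
= 32 - 40k + 56n + 8n - 10kn + 14n^2 + 20k - 25k^2 + 35kn    [distributive law]
= 32 - 20k + 64n + 25kn + 14n^2 - 25k^2    [combine like terms]

32 - 20k + 64n + 25kn + 14n^2 - 25k^2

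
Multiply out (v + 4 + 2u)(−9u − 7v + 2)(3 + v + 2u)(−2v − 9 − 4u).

827uv^2 + 1817uv + 1424u^2v + 102uv^3 + 276u^2v^2 + 328u^3v + 157v^3 + 563v^2 + 14v^4 + 582v + 624u + 1382u^2 + 796u^3 − 216 + 144u^4

(v + 4 + 2u)(−9u − 7v + 2)(3 + v + 2u)(−2v − 9 − 4u)
= (−9uv − 7v^2 + 2v − 36u − 28v + 8 − 18u^2 − 14uv + 4u)(3 + v + 2u)(−2v − 9 − 4u)    [distributive law]
= (−23uv − 7v^2 − 26v − 32u + 8 − 18u^2)(3 + v + 2u)(−2v − 9 − 4u)    [combine like terms]
= (−69uv − 23uv^2 − 46u^2v − 21v^2 − 7v^3 − 14uv^2 − 78v − 26v^2 − 52uv − 96u − 32uv − 64u^2 + 24 + 8v + 16u − 54u^2 − 18u^2v − 36u^3)(−2v − 9 − 4u)    [distributive law]
= (−153uv − 37uv^2 − 64u^2v − 47v^2 − 7v^3 − 70v − 80u − 118u^2 + 24 − 36u^3)(−2v − 9 − 4u)    [combine like terms]
= 306uv^2 + 1377uv + 612u^2v + 74uv^3 + 333uv^2 + 148u^2v^2 + 128u^2v^2 + 576u^2v + 256u^3v + 94v^3 + 423v^2 + 188uv^2 + 14v^4 + 63v^3 + 28uv^3 + 140v^2 + 630v + 280uv + 160uv + 720u + 320u^2 + 236u^2v + 1062u^2 + 472u^3 − 48v − 216 − 96u + 72u^3v + 324u^3 + 144u^4    [distributive law]
= 827uv^2 + 1817uv + 1424u^2v + 102uv^3 + 276u^2v^2 + 328u^3v + 157v^3 + 563v^2 + 14v^4 + 582v + 624u + 1382u^2 + 796u^3 − 216 + 144u^4    [combine like terms]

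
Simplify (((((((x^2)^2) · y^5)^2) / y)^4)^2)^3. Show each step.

x^192·y^216

(((((((x^2)^2) · y^5)^2) / y)^4)^2)^3
= ((((((x^2)^2) · y^5)^2) / y)^4)^6    [power of a power]
= (((((x^2)^2) · y^5)^2) / y)^24    [power of a power]
= (((((x^2)^2) · y^5)^2)^24) / (y^24)    [power of a quotient]
= ((((x^2)^2) · y^5)^48) / (y^24)    [power of a power]
= ((((x^2)^2)^48) · ((y^5)^48)) / (y^24)    [power of a product]
= (((x^2)^96) · ((y^5)^48)) / (y^24)    [power of a power]
= (x^192 · ((y^5)^48)) / (y^24)    [power of a power]
= (x^192 · y^240) / (y^24)    [power of a power]
= x^192·y^216    [quotient of powers]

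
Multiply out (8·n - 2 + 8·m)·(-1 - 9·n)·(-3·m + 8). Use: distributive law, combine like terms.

-606·m·n + 80·n + 216·m·n^2 - 576·n^2 - 70·m + 16 + 24·m^2 + 216·m^2·n

(8·n - 2 + 8·m)·(-1 - 9·n)·(-3·m + 8)
= (-8·n - 72·n^2 + 2 + 18·n - 8·m - 72·m·n)·(-3·m + 8)    [distributive law]
= (10·n - 72·n^2 + 2 - 8·m - 72·m·n)·(-3·m + 8)    [combine like terms]
= -30·m·n + 80·n + 216·m·n^2 - 576·n^2 - 6·m + 16 + 24·m^2 - 64·m + 216·m^2·n - 576·m·n    [distributive law]
= -606·m·n + 80·n + 216·m·n^2 - 576·n^2 - 70·m + 16 + 24·m^2 + 216·m^2·n    [combine like terms]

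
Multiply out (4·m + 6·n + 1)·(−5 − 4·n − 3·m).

−23·m − 34·m·n − 12·m^2 − 34·n − 24·n^2 − 5

(4·m + 6·n + 1)·(−5 − 4·n − 3·m)
= −20·m − 16·m·n − 12·m^2 − 30·n − 24·n^2 − 18·m·n − 5 − 4·n − 3·m    [distributive law]
= −23·m − 34·m·n − 12·m^2 − 34·n − 24·n^2 − 5    [combine like terms]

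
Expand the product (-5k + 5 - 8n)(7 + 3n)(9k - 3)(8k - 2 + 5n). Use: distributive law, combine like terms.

(-5k + 5 - 8n)(7 + 3n)(9k - 3)(8k - 2 + 5n)
= (-35k - 15kn + 35 + 15n - 56n - 24n^2)(9k - 3)(8k - 2 + 5n)    [distributive law]
= (-35k - 15kn + 35 - 41n - 24n^2)(9k - 3)(8k - 2 + 5n)    [combine like terms]
= (-315k^2 + 105k - 135k^2n + 45kn + 315k - 105 - 369kn + 123n - 216kn^2 + 72n^2)(8k - 2 + 5n)    [distributive law]
= (-315k^2 + 420k - 135k^2n - 324kn - 105 + 123n - 216kn^2 + 72n^2)(8k - 2 + 5n)    [combine like terms]
= -2520k^3 + 630k^2 - 1575k^2n + 3360k^2 - 840k + 2100kn - 1080k^3n + 270k^2n - 675k^2n^2 - 2592k^2n + 648kn - 1620kn^2 - 840k + 210 - 525n + 984kn - 246n + 615n^2 - 1728k^2n^2 + 432kn^2 - 1080kn^3 + 576kn^2 - 144n^2 + 360n^3    [distributive law]
= -2520k^3 + 3990k^2 - 3897k^2n - 1680k + 3732kn - 1080k^3n - 2403k^2n^2 - 612kn^2 + 210 - 771n + 471n^2 - 1080kn^3 + 360n^3    [combine like terms]

-2520k^3 + 3990k^2 - 3897k^2n - 1680k + 3732kn - 1080k^3n - 2403k^2n^2 - 612kn^2 + 210 - 771n + 471n^2 - 1080kn^3 + 360n^3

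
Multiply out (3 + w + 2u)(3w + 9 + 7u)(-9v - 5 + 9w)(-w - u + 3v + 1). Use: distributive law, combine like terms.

(3 + w + 2u)(3w + 9 + 7u)(-9v - 5 + 9w)(-w - u + 3v + 1)
= (9w + 27 + 21u + 3w^2 + 9w + 7uw + 6uw + 18u + 14u^2)(-9v - 5 + 9w)(-w - u + 3v + 1)    [distributive law]
= (18w + 27 + 39u + 3w^2 + 13uw + 14u^2)(-9v - 5 + 9w)(-w - u + 3v + 1)    [combine like terms]
= (-162vw - 90w + 162w^2 - 243v - 135 + 243w - 351uv - 195u + 351uw - 27vw^2 - 15w^2 + 27w^3 - 117uvw - 65uw + 117uw^2 - 126u^2v - 70u^2 + 126u^2w)(-w - u + 3v + 1)    [distributive law]
= (-162vw + 153w + 147w^2 - 243v - 135 - 351uv - 195u + 286uw - 27vw^2 + 27w^3 - 117uvw + 117uw^2 - 126u^2v - 70u^2 + 126u^2w)(-w - u + 3v + 1)    [combine like terms]
= 162vw^2 + 162uvw - 486v^2w - 162vw - 153w^2 - 153uw + 459vw + 153w - 147w^3 - 147uw^2 + 441vw^2 + 147w^2 + 243vw + 243uv - 729v^2 - 243v + 135w + 135u - 405v - 135 + 351uvw + 351u^2v - 1053uv^2 - 351uv + 195uw + 195u^2 - 585uv - 195u - 286uw^2 - 286u^2w + 858uvw + 286uw + 27vw^3 + 27uvw^2 - 81v^2w^2 - 27vw^2 - 27w^4 - 27uw^3 + 81vw^3 + 27w^3 + 117uvw^2 + 117u^2vw - 351uv^2w - 117uvw - 117uw^3 - 117u^2w^2 + 351uvw^2 + 117uw^2 + 126u^2vw + 126u^3v - 378u^2v^2 - 126u^2v + 70u^2w + 70u^3 - 210u^2v - 70u^2 - 126u^2w^2 - 126u^3w + 378u^2vw + 126u^2w    [distributive law]
= 576vw^2 + 1254uvw - 486v^2w + 540vw - 6w^2 + 328uw + 288w - 120w^3 - 316uw^2 - 693uv - 729v^2 - 648v - 60u - 135 + 15u^2v - 1053uv^2 + 125u^2 - 90u^2w + 108vw^3 + 495uvw^2 - 81v^2w^2 - 27w^4 - 144uw^3 + 621u^2vw - 351uv^2w - 243u^2w^2 + 126u^3v - 378u^2v^2 + 70u^3 - 126u^3w    [combine like terms]

576vw^2 + 1254uvw - 486v^2w + 540vw - 6w^2 + 328uw + 288w - 120w^3 - 316uw^2 - 693uv - 729v^2 - 648v - 60u - 135 + 15u^2v - 1053uv^2 + 125u^2 - 90u^2w + 108vw^3 + 495uvw^2 - 81v^2w^2 - 27w^4 - 144uw^3 + 621u^2vw - 351uv^2w - 243u^2w^2 + 126u^3v - 378u^2v^2 + 70u^3 - 126u^3w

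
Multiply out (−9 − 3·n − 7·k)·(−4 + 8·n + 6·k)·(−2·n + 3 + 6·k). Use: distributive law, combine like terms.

(−9 − 3·n − 7·k)·(−4 + 8·n + 6·k)·(−2·n + 3 + 6·k)
= (36 − 72·n − 54·k + 12·n − 24·n^2 − 18·k·n + 28·k − 56·k·n − 42·k^2)·(−2·n + 3 + 6·k)    [distributive law]
= (36 − 60·n − 26·k − 24·n^2 − 74·k·n − 42·k^2)·(−2·n + 3 + 6·k)    [combine like terms]
= −72·n + 108 + 216·k + 120·n^2 − 180·n − 360·k·n + 52·k·n − 78·k − 156·k^2 + 48·n^3 − 72·n^2 − 144·k·n^2 + 148·k·n^2 − 222·k·n − 444·k^2·n + 84·k^2·n − 126·k^2 − 252·k^3    [distributive law]
= −252·n + 108 + 138·k + 48·n^2 − 530·k·n − 282·k^2 + 48·n^3 + 4·k·n^2 − 360·k^2·n − 252·k^3    [combine like terms]

−252·n + 108 + 138·k + 48·n^2 − 530·k·n − 282·k^2 + 48·n^3 + 4·k·n^2 − 360·k^2·n − 252·k^3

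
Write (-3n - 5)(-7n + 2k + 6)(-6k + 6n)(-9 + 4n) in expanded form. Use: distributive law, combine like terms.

(-3n - 5)(-7n + 2k + 6)(-6k + 6n)(-9 + 4n)
= (21n² - 6kn - 18n + 35n - 10k - 30)(-6k + 6n)(-9 + 4n)    [distributive law]
= (21n² - 6kn + 17n - 10k - 30)(-6k + 6n)(-9 + 4n)    [combine like terms]
= (-126kn² + 126n³ + 36k²n - 36kn² - 102kn + 102n² + 60k² - 60kn + 180k - 180n)(-9 + 4n)    [distributive law]
= (-162kn² + 126n³ + 36k²n - 162kn + 102n² + 60k² + 180k - 180n)(-9 + 4n)    [combine like terms]
= 1458kn² - 648kn³ - 1134n³ + 504n⁴ - 324k²n + 144k²n² + 1458kn - 648kn² - 918n² + 408n³ - 540k² + 240k²n - 1620k + 720kn + 1620n - 720n²    [distributive law]
= 810kn² - 648kn³ - 726n³ + 504n⁴ - 84k²n + 144k²n² + 2178kn - 1638n² - 540k² - 1620k + 1620n    [combine like terms]

810kn² - 648kn³ - 726n³ + 504n⁴ - 84k²n + 144k²n² + 2178kn - 1638n² - 540k² - 1620k + 1620n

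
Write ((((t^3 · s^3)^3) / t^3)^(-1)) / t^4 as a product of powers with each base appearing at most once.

s^(-9)t^(-10)

((((t^3 · s^3)^3) / t^3)^(-1)) / t^4
= ((((t^3 · s^3)^3)^(-1)) / ((t^3)^(-1))) / t^4    [power of a quotient]
= (((t^3 · s^3)^(-3)) / ((t^3)^(-1))) / t^4    [power of a power]
= ((((t^3)^(-3)) · ((s^3)^(-3))) / ((t^3)^(-1))) / t^4    [power of a product]
= ((t^(-9) · ((s^3)^(-3))) / ((t^3)^(-1))) / t^4    [power of a power]
= ((t^(-9) · s^(-9)) / ((t^3)^(-1))) / t^4    [power of a power]
= ((t^(-9) · s^(-9)) / t^(-3)) / t^4    [power of a power]
= s^(-9)t^(-10)    [quotient of powers; product of powers]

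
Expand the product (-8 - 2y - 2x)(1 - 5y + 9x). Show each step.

(-8 - 2y - 2x)(1 - 5y + 9x)
= -8 + 40y - 72x - 2y + 10y^2 - 18xy - 2x + 10xy - 18x^2    [distributive law]
= -8 + 38y - 74x + 10y^2 - 8xy - 18x^2    [combine like terms]

-8 + 38y - 74x + 10y^2 - 8xy - 18x^2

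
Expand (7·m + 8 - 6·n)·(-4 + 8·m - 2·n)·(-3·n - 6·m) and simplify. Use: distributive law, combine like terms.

(7·m + 8 - 6·n)·(-4 + 8·m - 2·n)·(-3·n - 6·m)
= (-28·m + 56·m^2 - 14·m·n - 32 + 64·m - 16·n + 24·n - 48·m·n + 12·n^2)·(-3·n - 6·m)    [distributive law]
= (36·m + 56·m^2 - 62·m·n - 32 + 8·n + 12·n^2)·(-3·n - 6·m)    [combine like terms]
= -108·m·n - 216·m^2 - 168·m^2·n - 336·m^3 + 186·m·n^2 + 372·m^2·n + 96·n + 192·m - 24·n^2 - 48·m·n - 36·n^3 - 72·m·n^2    [distributive law]
= -156·m·n - 216·m^2 + 204·m^2·n - 336·m^3 + 114·m·n^2 + 96·n + 192·m - 24·n^2 - 36·n^3    [combine like terms]

-156·m·n - 216·m^2 + 204·m^2·n - 336·m^3 + 114·m·n^2 + 96·n + 192·m - 24·n^2 - 36·n^3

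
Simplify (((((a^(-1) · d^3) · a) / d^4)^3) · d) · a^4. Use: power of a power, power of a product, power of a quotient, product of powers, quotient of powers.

a^4d^(-2)

(((((a^(-1) · d^3) · a) / d^4)^3) · d) · a^4
= (((((a^(-1) · d^3) · a)^3) / ((d^4)^3)) · d) · a^4    [power of a quotient]
= (((((a^(-1) · d^3)^3) · (a^3)) / ((d^4)^3)) · d) · a^4    [power of a product]
= ((((((a^(-1))^3) · ((d^3)^3)) · (a^3)) / ((d^4)^3)) · d) · a^4    [power of a product]
= ((((a^(-3) · ((d^3)^3)) · (a^3)) / ((d^4)^3)) · d) · a^4    [power of a power]
= ((((a^(-3) · d^9) · (a^3)) / ((d^4)^3)) · d) · a^4    [power of a power]
= ((((a^(-3) · d^9) · a^3) / d^12) · d) · a^4    [power of a power]
= a^4d^(-2)    [quotient of powers; product of powers]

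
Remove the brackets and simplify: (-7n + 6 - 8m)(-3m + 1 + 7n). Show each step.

(-7n + 6 - 8m)(-3m + 1 + 7n)
= 21mn - 7n - 49n^2 - 18m + 6 + 42n + 24m^2 - 8m - 56mn    [distributive law]
= -35mn + 35n - 49n^2 - 26m + 6 + 24m^2    [combine like terms]

-35mn + 35n - 49n^2 - 26m + 6 + 24m^2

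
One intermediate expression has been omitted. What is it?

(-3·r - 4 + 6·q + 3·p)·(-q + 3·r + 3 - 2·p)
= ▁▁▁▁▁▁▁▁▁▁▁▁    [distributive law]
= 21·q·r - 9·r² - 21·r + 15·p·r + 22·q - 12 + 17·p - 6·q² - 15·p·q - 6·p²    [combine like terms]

Applying distributive law to the line above:

3·q·r - 9·r² - 9·r + 6·p·r + 4·q - 12·r - 12 + 8·p - 6·q² + 18·q·r + 18·q - 12·p·q - 3·p·q + 9·p·r + 9·p - 6·p²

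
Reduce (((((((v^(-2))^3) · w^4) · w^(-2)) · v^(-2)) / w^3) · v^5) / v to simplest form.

v^(-4)w^(-1)

(((((((v^(-2))^3) · w^4) · w^(-2)) · v^(-2)) / w^3) · v^5) / v
= (((((v^(-6) · w^4) · w^(-2)) · v^(-2)) / w^3) · v^5) / v    [power of a power]
= v^(-4)w^(-1)    [quotient of powers; product of powers]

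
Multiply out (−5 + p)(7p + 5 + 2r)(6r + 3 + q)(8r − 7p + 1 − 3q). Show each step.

(−5 + p)(7p + 5 + 2r)(6r + 3 + q)(8r − 7p + 1 − 3q)
= (−35p − 25 − 10r + 7p^2 + 5p + 2pr)(6r + 3 + q)(8r − 7p + 1 − 3q)    [distributive law]
= (−30p − 25 − 10r + 7p^2 + 2pr)(6r + 3 + q)(8r − 7p + 1 − 3q)    [combine like terms]
= (−180pr − 90p − 30pq − 150r − 75 − 25q − 60r^2 − 30r − 10qr + 42p^2r + 21p^2 + 7p^2q + 12pr^2 + 6pr + 2pqr)(8r − 7p + 1 − 3q)    [distributive law]
= (−174pr − 90p − 30pq − 180r − 75 − 25q − 60r^2 − 10qr + 42p^2r + 21p^2 + 7p^2q + 12pr^2 + 2pqr)(8r − 7p + 1 − 3q)    [combine like terms]
= −1392pr^2 + 1218p^2r − 174pr + 522pqr − 720pr + 630p^2 − 90p + 270pq − 240pqr + 210p^2q − 30pq + 90pq^2 − 1440r^2 + 1260pr − 180r + 540qr − 600r + 525p − 75 + 225q − 200qr + 175pq − 25q + 75q^2 − 480r^3 + 420pr^2 − 60r^2 + 180qr^2 − 80qr^2 + 70pqr − 10qr + 30q^2r + 336p^2r^2 − 294p^3r + 42p^2r − 126p^2qr + 168p^2r − 147p^3 + 21p^2 − 63p^2q + 56p^2qr − 49p^3q + 7p^2q − 21p^2q^2 + 96pr^3 − 84p^2r^2 + 12pr^2 − 36pqr^2 + 16pqr^2 − 14p^2qr + 2pqr − 6pq^2r    [distributive law]
= −960pr^2 + 1428p^2r + 366pr + 354pqr + 651p^2 + 435p + 415pq + 154p^2q + 90pq^2 − 1500r^2 − 780r + 330qr − 75 + 200q + 75q^2 − 480r^3 + 100qr^2 + 30q^2r + 252p^2r^2 − 294p^3r − 84p^2qr − 147p^3 − 49p^3q − 21p^2q^2 + 96pr^3 − 20pqr^2 − 6pq^2r    [combine like terms]

−960pr^2 + 1428p^2r + 366pr + 354pqr + 651p^2 + 435p + 415pq + 154p^2q + 90pq^2 − 1500r^2 − 780r + 330qr − 75 + 200q + 75q^2 − 480r^3 + 100qr^2 + 30q^2r + 252p^2r^2 − 294p^3r − 84p^2qr − 147p^3 − 49p^3q − 21p^2q^2 + 96pr^3 − 20pqr^2 − 6pq^2r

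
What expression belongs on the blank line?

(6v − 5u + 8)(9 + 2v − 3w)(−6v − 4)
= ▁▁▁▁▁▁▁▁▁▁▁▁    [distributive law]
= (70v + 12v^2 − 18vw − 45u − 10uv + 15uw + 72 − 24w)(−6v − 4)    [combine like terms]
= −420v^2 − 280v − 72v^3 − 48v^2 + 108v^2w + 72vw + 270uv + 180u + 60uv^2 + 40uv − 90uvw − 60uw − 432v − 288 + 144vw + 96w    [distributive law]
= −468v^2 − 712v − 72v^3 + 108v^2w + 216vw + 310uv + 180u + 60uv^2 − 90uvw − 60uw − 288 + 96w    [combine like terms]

By distributive law:

(54v + 12v^2 − 18vw − 45u − 10uv + 15uw + 72 + 16v − 24w)(−6v − 4)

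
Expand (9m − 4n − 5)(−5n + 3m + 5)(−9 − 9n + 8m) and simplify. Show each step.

283mn + 673mn^2 − 699m^2n − 3m^2 + 216m^3 − 470m − 225n^2 − 180n^3 + 180n + 225

(9m − 4n − 5)(−5n + 3m + 5)(−9 − 9n + 8m)
= (−45mn + 27m^2 + 45m + 20n^2 − 12mn − 20n + 25n − 15m − 25)(−9 − 9n + 8m)    [distributive law]
= (−57mn + 27m^2 + 30m + 20n^2 + 5n − 25)(−9 − 9n + 8m)    [combine like terms]
= 513mn + 513mn^2 − 456m^2n − 243m^2 − 243m^2n + 216m^3 − 270m − 270mn + 240m^2 − 180n^2 − 180n^3 + 160mn^2 − 45n − 45n^2 + 40mn + 225 + 225n − 200m    [distributive law]
= 283mn + 673mn^2 − 699m^2n − 3m^2 + 216m^3 − 470m − 225n^2 − 180n^3 + 180n + 225    [combine like terms]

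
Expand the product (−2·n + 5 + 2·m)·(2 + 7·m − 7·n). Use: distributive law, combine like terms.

−39·n − 28·m·n + 14·n^2 + 10 + 39·m + 14·m^2

(−2·n + 5 + 2·m)·(2 + 7·m − 7·n)
= −4·n − 14·m·n + 14·n^2 + 10 + 35·m − 35·n + 4·m + 14·m^2 − 14·m·n    [distributive law]
= −39·n − 28·m·n + 14·n^2 + 10 + 39·m + 14·m^2    [combine like terms]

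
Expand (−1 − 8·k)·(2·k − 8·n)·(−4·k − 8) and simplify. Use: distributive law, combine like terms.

136·k² + 16·k − 544·k·n − 64·n + 64·k³ − 256·k²·n

(−1 − 8·k)·(2·k − 8·n)·(−4·k − 8)
= (−2·k + 8·n − 16·k² + 64·k·n)·(−4·k − 8)    [distributive law]
= 8·k² + 16·k − 32·k·n − 64·n + 64·k³ + 128·k² − 256·k²·n − 512·k·n    [distributive law]
= 136·k² + 16·k − 544·k·n − 64·n + 64·k³ − 256·k²·n    [combine like terms]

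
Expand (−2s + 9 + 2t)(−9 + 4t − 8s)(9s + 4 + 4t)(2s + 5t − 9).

(−2s + 9 + 2t)(−9 + 4t − 8s)(9s + 4 + 4t)(2s + 5t − 9)
= (18s − 8st + 16s^2 − 81 + 36t − 72s − 18t + 8t^2 − 16st)(9s + 4 + 4t)(2s + 5t − 9)    [distributive law]
= (−54s − 24st + 16s^2 − 81 + 18t + 8t^2)(9s + 4 + 4t)(2s + 5t − 9)    [combine like terms]
= (−486s^2 − 216s − 216st − 216s^2t − 96st − 96st^2 + 144s^3 + 64s^2 + 64s^2t − 729s − 324 − 324t + 162st + 72t + 72t^2 + 72st^2 + 32t^2 + 32t^3)(2s + 5t − 9)    [distributive law]
= (−422s^2 − 945s − 150st − 152s^2t − 24st^2 + 144s^3 − 324 − 252t + 104t^2 + 32t^3)(2s + 5t − 9)    [combine like terms]
= −844s^3 − 2110s^2t + 3798s^2 − 1890s^2 − 4725st + 8505s − 300s^2t − 750st^2 + 1350st − 304s^3t − 760s^2t^2 + 1368s^2t − 48s^2t^2 − 120st^3 + 216st^2 + 288s^4 + 720s^3t − 1296s^3 − 648s − 1620t + 2916 − 504st − 1260t^2 + 2268t + 208st^2 + 520t^3 − 936t^2 + 64st^3 + 160t^4 − 288t^3    [distributive law]
= −2140s^3 − 1042s^2t + 1908s^2 − 3879st + 7857s − 326st^2 + 416s^3t − 808s^2t^2 − 56st^3 + 288s^4 + 648t + 2916 − 2196t^2 + 232t^3 + 160t^4    [combine like terms]

−2140s^3 − 1042s^2t + 1908s^2 − 3879st + 7857s − 326st^2 + 416s^3t − 808s^2t^2 − 56st^3 + 288s^4 + 648t + 2916 − 2196t^2 + 232t^3 + 160t^4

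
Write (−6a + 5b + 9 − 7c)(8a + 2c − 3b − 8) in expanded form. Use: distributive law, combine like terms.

−48a^2 − 68ac + 58ab + 120a + 31bc − 15b^2 − 67b + 74c − 72 − 14c^2

(−6a + 5b + 9 − 7c)(8a + 2c − 3b − 8)
= −48a^2 − 12ac + 18ab + 48a + 40ab + 10bc − 15b^2 − 40b + 72a + 18c − 27b − 72 − 56ac − 14c^2 + 21bc + 56c    [distributive law]
= −48a^2 − 68ac + 58ab + 120a + 31bc − 15b^2 − 67b + 74c − 72 − 14c^2    [combine like terms]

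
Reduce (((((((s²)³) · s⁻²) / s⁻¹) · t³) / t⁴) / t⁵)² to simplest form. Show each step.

(((((((s²)³) · s⁻²) / s⁻¹) · t³) / t⁴) / t⁵)²
= (((((((s²)³) · s⁻²) / s⁻¹) · t³) / t⁴)²) / ((t⁵)²)    [power of a quotient]
= (((((((s²)³) · s⁻²) / s⁻¹) · t³)²) / ((t⁴)²)) / ((t⁵)²)    [power of a quotient]
= (((((((s²)³) · s⁻²) / s⁻¹)²) · ((t³)²)) / ((t⁴)²)) / ((t⁵)²)    [power of a product]
= (((((((s²)³) · s⁻²)²) / ((s⁻¹)²)) · ((t³)²)) / ((t⁴)²)) / ((t⁵)²)    [power of a quotient]
= (((((((s²)³)²) · ((s⁻²)²)) / ((s⁻¹)²)) · ((t³)²)) / ((t⁴)²)) / ((t⁵)²)    [power of a product]
= ((((((s²)⁶) · ((s⁻²)²)) / ((s⁻¹)²)) · ((t³)²)) / ((t⁴)²)) / ((t⁵)²)    [power of a power]
= ((((s¹² · ((s⁻²)²)) / ((s⁻¹)²)) · ((t³)²)) / ((t⁴)²)) / ((t⁵)²)    [power of a power]
= ((((s¹² · s⁻⁴) / ((s⁻¹)²)) · ((t³)²)) / ((t⁴)²)) / ((t⁵)²)    [power of a power]
= (((s⁸ / ((s⁻¹)²)) · ((t³)²)) / ((t⁴)²)) / ((t⁵)²)    [product of powers]
= (((s⁸ / s⁻²) · ((t³)²)) / ((t⁴)²)) / ((t⁵)²)    [power of a power]
= ((s¹⁰ · ((t³)²)) / ((t⁴)²)) / ((t⁵)²)    [quotient of powers]
= ((s¹⁰ · t⁶) / ((t⁴)²)) / ((t⁵)²)    [power of a power]
= ((s¹⁰ · t⁶) / t⁸) / ((t⁵)²)    [power of a power]
= ((s¹⁰ · t⁶) / t⁸) / t¹⁰    [power of a power]
= s¹⁰t⁻¹²    [quotient of powers; product of powers]

s¹⁰t⁻¹²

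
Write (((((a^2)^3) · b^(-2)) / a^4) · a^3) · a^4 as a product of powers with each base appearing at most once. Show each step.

(((((a^2)^3) · b^(-2)) / a^4) · a^3) · a^4
= (((a^6 · b^(-2)) / a^4) · a^3) · a^4    [power of a power]
= a^9·b^(-2)    [quotient of powers; product of powers]

a^9·b^(-2)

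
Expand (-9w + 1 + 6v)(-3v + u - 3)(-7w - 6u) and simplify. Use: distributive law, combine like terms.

-189vw² - 204uvw + 63uw² + 54u²w - 189w² - 169uw + 147vw + 126uv - 6u² + 21w + 18u + 126v²w + 108uv² - 36u²v

(-9w + 1 + 6v)(-3v + u - 3)(-7w - 6u)
= (27vw - 9uw + 27w - 3v + u - 3 - 18v² + 6uv - 18v)(-7w - 6u)    [distributive law]
= (27vw - 9uw + 27w - 21v + u - 3 - 18v² + 6uv)(-7w - 6u)    [combine like terms]
= -189vw² - 162uvw + 63uw² + 54u²w - 189w² - 162uw + 147vw + 126uv - 7uw - 6u² + 21w + 18u + 126v²w + 108uv² - 42uvw - 36u²v    [distributive law]
= -189vw² - 204uvw + 63uw² + 54u²w - 189w² - 169uw + 147vw + 126uv - 6u² + 21w + 18u + 126v²w + 108uv² - 36u²v    [combine like terms]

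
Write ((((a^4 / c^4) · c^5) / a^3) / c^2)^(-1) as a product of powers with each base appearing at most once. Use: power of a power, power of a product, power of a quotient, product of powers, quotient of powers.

((((a^4 / c^4) · c^5) / a^3) / c^2)^(-1)
= ((((a^4 / c^4) · c^5) / a^3)^(-1)) / ((c^2)^(-1))    [power of a quotient]
= ((((a^4 / c^4) · c^5)^(-1)) / ((a^3)^(-1))) / ((c^2)^(-1))    [power of a quotient]
= ((((a^4 / c^4)^(-1)) · ((c^5)^(-1))) / ((a^3)^(-1))) / ((c^2)^(-1))    [power of a product]
= (((((a^4)^(-1)) / ((c^4)^(-1))) · ((c^5)^(-1))) / ((a^3)^(-1))) / ((c^2)^(-1))    [power of a quotient]
= (((a^(-4) / ((c^4)^(-1))) · ((c^5)^(-1))) / ((a^3)^(-1))) / ((c^2)^(-1))    [power of a power]
= (((a^(-4) / c^(-4)) · ((c^5)^(-1))) / ((a^3)^(-1))) / ((c^2)^(-1))    [power of a power]
= (((a^(-4) / c^(-4)) · c^(-5)) / ((a^3)^(-1))) / ((c^2)^(-1))    [power of a power]
= (((a^(-4) / c^(-4)) · c^(-5)) / a^(-3)) / ((c^2)^(-1))    [power of a power]
= (((a^(-4) / c^(-4)) · c^(-5)) / a^(-3)) / c^(-2)    [power of a power]
= a^(-1)c    [quotient of powers; product of powers]

a^(-1)c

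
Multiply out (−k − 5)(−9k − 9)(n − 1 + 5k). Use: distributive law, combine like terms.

9k²n + 261k² + 45k³ + 54kn + 171k + 45n − 45

(−k − 5)(−9k − 9)(n − 1 + 5k)
= (9k² + 9k + 45k + 45)(n − 1 + 5k)    [distributive law]
= (9k² + 54k + 45)(n − 1 + 5k)    [combine like terms]
= 9k²n − 9k² + 45k³ + 54kn − 54k + 270k² + 45n − 45 + 225k    [distributive law]
= 9k²n + 261k² + 45k³ + 54kn + 171k + 45n − 45    [combine like terms]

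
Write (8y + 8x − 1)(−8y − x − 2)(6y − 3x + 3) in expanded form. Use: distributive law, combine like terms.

(8y + 8x − 1)(−8y − x − 2)(6y − 3x + 3)
= (−64y^2 − 8xy − 16y − 64xy − 8x^2 − 16x + 8y + x + 2)(6y − 3x + 3)    [distributive law]
= (−64y^2 − 72xy − 8y − 8x^2 − 15x + 2)(6y − 3x + 3)    [combine like terms]
= −384y^3 + 192xy^2 − 192y^2 − 432xy^2 + 216x^2y − 216xy − 48y^2 + 24xy − 24y − 48x^2y + 24x^3 − 24x^2 − 90xy + 45x^2 − 45x + 12y − 6x + 6    [distributive law]
= −384y^3 − 240xy^2 − 240y^2 + 168x^2y − 282xy − 12y + 24x^3 + 21x^2 − 51x + 6    [combine like terms]

−384y^3 − 240xy^2 − 240y^2 + 168x^2y − 282xy − 12y + 24x^3 + 21x^2 − 51x + 6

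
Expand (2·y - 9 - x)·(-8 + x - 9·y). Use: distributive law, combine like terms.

(2·y - 9 - x)·(-8 + x - 9·y)
= -16·y + 2·x·y - 18·y² + 72 - 9·x + 81·y + 8·x - x² + 9·x·y    [distributive law]
= 65·y + 11·x·y - 18·y² + 72 - x - x²    [combine like terms]

65·y + 11·x·y - 18·y² + 72 - x - x²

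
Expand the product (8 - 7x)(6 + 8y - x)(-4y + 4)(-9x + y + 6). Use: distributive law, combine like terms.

(8 - 7x)(6 + 8y - x)(-4y + 4)(-9x + y + 6)
= (48 + 64y - 8x - 42x - 56xy + 7x^2)(-4y + 4)(-9x + y + 6)    [distributive law]
= (48 + 64y - 50x - 56xy + 7x^2)(-4y + 4)(-9x + y + 6)    [combine like terms]
= (-192y + 192 - 256y^2 + 256y + 200xy - 200x + 224xy^2 - 224xy - 28x^2y + 28x^2)(-9x + y + 6)    [distributive law]
= (64y + 192 - 256y^2 - 24xy - 200x + 224xy^2 - 28x^2y + 28x^2)(-9x + y + 6)    [combine like terms]
= -576xy + 64y^2 + 384y - 1728x + 192y + 1152 + 2304xy^2 - 256y^3 - 1536y^2 + 216x^2y - 24xy^2 - 144xy + 1800x^2 - 200xy - 1200x - 2016x^2y^2 + 224xy^3 + 1344xy^2 + 252x^3y - 28x^2y^2 - 168x^2y - 252x^3 + 28x^2y + 168x^2    [distributive law]
= -920xy - 1472y^2 + 576y - 2928x + 1152 + 3624xy^2 - 256y^3 + 76x^2y + 1968x^2 - 2044x^2y^2 + 224xy^3 + 252x^3y - 252x^3    [combine like terms]

-920xy - 1472y^2 + 576y - 2928x + 1152 + 3624xy^2 - 256y^3 + 76x^2y + 1968x^2 - 2044x^2y^2 + 224xy^3 + 252x^3y - 252x^3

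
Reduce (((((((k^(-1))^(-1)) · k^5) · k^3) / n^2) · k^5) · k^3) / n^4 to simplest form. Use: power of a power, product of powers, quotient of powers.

k^17n^(-6)

(((((((k^(-1))^(-1)) · k^5) · k^3) / n^2) · k^5) · k^3) / n^4
= (((((k · k^5) · k^3) / n^2) · k^5) · k^3) / n^4    [power of a power]
= ((((k^6 · k^3) / n^2) · k^5) · k^3) / n^4    [product of powers]
= (((k^9 / n^2) · k^5) · k^3) / n^4    [product of powers]
= k^17n^(-6)    [quotient of powers; product of powers]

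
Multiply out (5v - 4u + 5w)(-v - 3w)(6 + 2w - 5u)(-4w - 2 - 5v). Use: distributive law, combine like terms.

740v^2w + 60v^2 + 150v^3 + 240v^2w^2 + 50v^3w - 640uv^2w - 170uv^2 - 125uv^3 + 1010vw^2 + 240vw + 310vw^3 - 927uvw^2 - 672uvw - 48uv + 380u^2vw + 40u^2v + 100u^2v^2 - 486uw^2 - 144uw - 396uw^3 + 240u^2w^2 + 120u^2w + 420w^3 + 180w^2 + 120w^4

(5v - 4u + 5w)(-v - 3w)(6 + 2w - 5u)(-4w - 2 - 5v)
= (-5v^2 - 15vw + 4uv + 12uw - 5vw - 15w^2)(6 + 2w - 5u)(-4w - 2 - 5v)    [distributive law]
= (-5v^2 - 20vw + 4uv + 12uw - 15w^2)(6 + 2w - 5u)(-4w - 2 - 5v)    [combine like terms]
= (-30v^2 - 10v^2w + 25uv^2 - 120vw - 40vw^2 + 100uvw + 24uv + 8uvw - 20u^2v + 72uw + 24uw^2 - 60u^2w - 90w^2 - 30w^3 + 75uw^2)(-4w - 2 - 5v)    [distributive law]
= (-30v^2 - 10v^2w + 25uv^2 - 120vw - 40vw^2 + 108uvw + 24uv - 20u^2v + 72uw + 99uw^2 - 60u^2w - 90w^2 - 30w^3)(-4w - 2 - 5v)    [combine like terms]
= 120v^2w + 60v^2 + 150v^3 + 40v^2w^2 + 20v^2w + 50v^3w - 100uv^2w - 50uv^2 - 125uv^3 + 480vw^2 + 240vw + 600v^2w + 160vw^3 + 80vw^2 + 200v^2w^2 - 432uvw^2 - 216uvw - 540uv^2w - 96uvw - 48uv - 120uv^2 + 80u^2vw + 40u^2v + 100u^2v^2 - 288uw^2 - 144uw - 360uvw - 396uw^3 - 198uw^2 - 495uvw^2 + 240u^2w^2 + 120u^2w + 300u^2vw + 360w^3 + 180w^2 + 450vw^2 + 120w^4 + 60w^3 + 150vw^3    [distributive law]
= 740v^2w + 60v^2 + 150v^3 + 240v^2w^2 + 50v^3w - 640uv^2w - 170uv^2 - 125uv^3 + 1010vw^2 + 240vw + 310vw^3 - 927uvw^2 - 672uvw - 48uv + 380u^2vw + 40u^2v + 100u^2v^2 - 486uw^2 - 144uw - 396uw^3 + 240u^2w^2 + 120u^2w + 420w^3 + 180w^2 + 120w^4    [combine like terms]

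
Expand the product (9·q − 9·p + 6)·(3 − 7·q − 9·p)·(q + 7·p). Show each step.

−15·q^2 − 186·p·q − 63·q^3 − 459·p·q^2 − 45·p^2·q − 567·p^2 + 567·p^3 + 18·q + 126·p

(9·q − 9·p + 6)·(3 − 7·q − 9·p)·(q + 7·p)
= (27·q − 63·q^2 − 81·p·q − 27·p + 63·p·q + 81·p^2 + 18 − 42·q − 54·p)·(q + 7·p)    [distributive law]
= (−15·q − 63·q^2 − 18·p·q − 81·p + 81·p^2 + 18)·(q + 7·p)    [combine like terms]
= −15·q^2 − 105·p·q − 63·q^3 − 441·p·q^2 − 18·p·q^2 − 126·p^2·q − 81·p·q − 567·p^2 + 81·p^2·q + 567·p^3 + 18·q + 126·p    [distributive law]
= −15·q^2 − 186·p·q − 63·q^3 − 459·p·q^2 − 45·p^2·q − 567·p^2 + 567·p^3 + 18·q + 126·p    [combine like terms]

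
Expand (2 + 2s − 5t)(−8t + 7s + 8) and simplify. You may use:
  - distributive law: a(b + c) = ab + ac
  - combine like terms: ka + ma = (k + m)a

(2 + 2s − 5t)(−8t + 7s + 8)
= −16t + 14s + 16 − 16st + 14s^2 + 16s + 40t^2 − 35st − 40t    [distributive law]
= −56t + 30s + 16 − 51st + 14s^2 + 40t^2    [combine like terms]

−56t + 30s + 16 − 51st + 14s^2 + 40t^2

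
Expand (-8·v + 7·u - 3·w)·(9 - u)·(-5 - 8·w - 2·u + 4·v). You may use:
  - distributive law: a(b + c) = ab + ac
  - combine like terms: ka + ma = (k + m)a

360·v + 468·v·w + 356·u·v - 288·v^2 - 52·u·v·w - 44·u^2·v + 32·u·v^2 - 315·u - 465·u·w - 91·u^2 + 50·u^2·w + 14·u^3 + 135·w + 216·w^2 - 24·u·w^2

(-8·v + 7·u - 3·w)·(9 - u)·(-5 - 8·w - 2·u + 4·v)
= (-72·v + 8·u·v + 63·u - 7·u^2 - 27·w + 3·u·w)·(-5 - 8·w - 2·u + 4·v)    [distributive law]
= 360·v + 576·v·w + 144·u·v - 288·v^2 - 40·u·v - 64·u·v·w - 16·u^2·v + 32·u·v^2 - 315·u - 504·u·w - 126·u^2 + 252·u·v + 35·u^2 + 56·u^2·w + 14·u^3 - 28·u^2·v + 135·w + 216·w^2 + 54·u·w - 108·v·w - 15·u·w - 24·u·w^2 - 6·u^2·w + 12·u·v·w    [distributive law]
= 360·v + 468·v·w + 356·u·v - 288·v^2 - 52·u·v·w - 44·u^2·v + 32·u·v^2 - 315·u - 465·u·w - 91·u^2 + 50·u^2·w + 14·u^3 + 135·w + 216·w^2 - 24·u·w^2    [combine like terms]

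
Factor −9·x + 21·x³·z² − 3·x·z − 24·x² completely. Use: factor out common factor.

−9·x + 21·x³·z² − 3·x·z − 24·x²
= 3(−3·x + 7·x³·z² − x·z − 8·x²)    [factor out 3]
= 3·x(−3 + 7·x²·z² − z − 8·x)    [factor out x]

3·x(−3 + 7·x²·z² − z − 8·x)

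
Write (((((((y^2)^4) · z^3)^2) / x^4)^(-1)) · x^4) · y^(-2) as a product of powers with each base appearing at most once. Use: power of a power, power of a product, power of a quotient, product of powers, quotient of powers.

(((((((y^2)^4) · z^3)^2) / x^4)^(-1)) · x^4) · y^(-2)
= (((((((y^2)^4) · z^3)^2)^(-1)) / ((x^4)^(-1))) · x^4) · y^(-2)    [power of a quotient]
= ((((((y^2)^4) · z^3)^(-2)) / ((x^4)^(-1))) · x^4) · y^(-2)    [power of a power]
= ((((((y^2)^4)^(-2)) · ((z^3)^(-2))) / ((x^4)^(-1))) · x^4) · y^(-2)    [power of a product]
= (((((y^2)^(-8)) · ((z^3)^(-2))) / ((x^4)^(-1))) · x^4) · y^(-2)    [power of a power]
= (((y^(-16) · ((z^3)^(-2))) / ((x^4)^(-1))) · x^4) · y^(-2)    [power of a power]
= (((y^(-16) · z^(-6)) / ((x^4)^(-1))) · x^4) · y^(-2)    [power of a power]
= (((y^(-16) · z^(-6)) / x^(-4)) · x^4) · y^(-2)    [power of a power]
= x^8y^(-18)z^(-6)    [quotient of powers; product of powers]

x^8y^(-18)z^(-6)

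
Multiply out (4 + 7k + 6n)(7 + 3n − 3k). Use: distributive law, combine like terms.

28 + 54n + 37k + 3kn − 21k^2 + 18n^2

(4 + 7k + 6n)(7 + 3n − 3k)
= 28 + 12n − 12k + 49k + 21kn − 21k^2 + 42n + 18n^2 − 18kn    [distributive law]
= 28 + 54n + 37k + 3kn − 21k^2 + 18n^2    [combine like terms]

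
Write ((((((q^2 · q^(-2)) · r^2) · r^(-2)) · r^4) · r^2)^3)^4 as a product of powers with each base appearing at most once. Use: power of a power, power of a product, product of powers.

((((((q^2 · q^(-2)) · r^2) · r^(-2)) · r^4) · r^2)^3)^4
= (((((q^2 · q^(-2)) · r^2) · r^(-2)) · r^4) · r^2)^12    [power of a power]
= (((((q^2 · q^(-2)) · r^2) · r^(-2)) · r^4)^12) · ((r^2)^12)    [power of a product]
= (((((q^2 · q^(-2)) · r^2) · r^(-2))^12) · ((r^4)^12)) · ((r^2)^12)    [power of a product]
= (((((q^2 · q^(-2)) · r^2)^12) · ((r^(-2))^12)) · ((r^4)^12)) · ((r^2)^12)    [power of a product]
= (((((q^2 · q^(-2))^12) · ((r^2)^12)) · ((r^(-2))^12)) · ((r^4)^12)) · ((r^2)^12)    [power of a product]
= ((((((q^2)^12) · ((q^(-2))^12)) · ((r^2)^12)) · ((r^(-2))^12)) · ((r^4)^12)) · ((r^2)^12)    [power of a product]
= ((((q^24 · ((q^(-2))^12)) · ((r^2)^12)) · ((r^(-2))^12)) · ((r^4)^12)) · ((r^2)^12)    [power of a power]
= ((((q^24 · q^(-24)) · ((r^2)^12)) · ((r^(-2))^12)) · ((r^4)^12)) · ((r^2)^12)    [power of a power]
= (((q^0 · ((r^2)^12)) · ((r^(-2))^12)) · ((r^4)^12)) · ((r^2)^12)    [product of powers]
= (((q^0 · r^24) · ((r^(-2))^12)) · ((r^4)^12)) · ((r^2)^12)    [power of a power]
= (((q^0 · r^24) · r^(-24)) · ((r^4)^12)) · ((r^2)^12)    [power of a power]
= (((q^0 · r^24) · r^(-24)) · r^48) · ((r^2)^12)    [power of a power]
= (((q^0 · r^24) · r^(-24)) · r^48) · r^24    [power of a power]
= r^72    [product of powers]

r^72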